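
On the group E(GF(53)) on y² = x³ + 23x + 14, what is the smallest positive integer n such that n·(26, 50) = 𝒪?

9

2P: tangent at (26, 50): λ = (3·26² + 23)/(2·50) ≡ 37/47. 47⁻¹ ≡ 44 (mod 53) since 47·44 = 2068 ≡ 1, so λ ≡ 37·44 ≡ 38.
  x = λ² - 26 - 26 = 1444 - 52 ≡ 14; y = λ·(26 - 14) - 50 ≡ 35. → (14, 35)
3P: (14, 35) + (26, 50). λ = (50 - 35)/(26 - 14) ≡ 15/12 mod 53. 12⁻¹ ≡ 31 (mod 53), so λ ≡ 41.
  x = λ² - 14 - 26 = 1681 - 40 ≡ 51; y = λ·(14 - 51) - 35 ≡ 38. → (51, 38)
4P: (51, 38) + (26, 50). λ = (50 - 38)/(26 - 51) ≡ 12/28 mod 53. 28⁻¹ ≡ 36 (mod 53) since 28·36 = 1008 ≡ 1, so λ ≡ 8.
  x = λ² - 51 - 26 = 64 - 77 ≡ 40; y = λ·(51 - 40) - 38 ≡ 50. → (40, 50)
5P: (40, 50) + (26, 50). λ = (50 - 50)/(26 - 40) ≡ 0/39 mod 53. 39⁻¹ ≡ 34 (mod 53) since 39·34 = 1326 ≡ 1, so λ ≡ 0.
  x = λ² - 40 - 26 = 0 - 66 ≡ 40; y = λ·(40 - 40) - 50 ≡ 3. → (40, 3)
6P: (40, 3) + (26, 50). λ = (50 - 3)/(26 - 40) ≡ 47/39 mod 53. 39⁻¹ ≡ 34 (mod 53) since 39·34 = 1326 ≡ 1, so λ ≡ 8.
  x = λ² - 40 - 26 = 64 - 66 ≡ 51; y = λ·(40 - 51) - 3 ≡ 15. → (51, 15)
7P: (51, 15) + (26, 50). λ = (50 - 15)/(26 - 51) ≡ 35/28 mod 53. 28⁻¹ ≡ 36 (mod 53), so λ ≡ 41.
  x = λ² - 51 - 26 = 1681 - 77 ≡ 14; y = λ·(51 - 14) - 15 ≡ 18. → (14, 18)
8P: (14, 18) + (26, 50). λ = (50 - 18)/(26 - 14) ≡ 32/12 mod 53. 12⁻¹ ≡ 31 (mod 53) since 12·31 = 372 ≡ 1, so λ ≡ 38.
  x = λ² - 14 - 26 = 1444 - 40 ≡ 26; y = λ·(14 - 26) - 18 ≡ 3. → (26, 3)
9P: (26, 3) + (26, 50): same x and y₁ ≡ -y₂, so the sum is 𝒪.
9P = 𝒪, so the order is 9.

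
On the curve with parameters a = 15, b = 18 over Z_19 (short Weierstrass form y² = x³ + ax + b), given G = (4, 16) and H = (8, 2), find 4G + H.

(13, 4)

First 4G:
Repeated addition: build up to 4G.
2G: tangent at (4, 16): λ = (3·4² + 15)/(2·16) ≡ 6/13. 13⁻¹ ≡ 3 (mod 19), so λ ≡ 6·3 ≡ 18.
  x = λ² - 4 - 4 = 324 - 8 ≡ 12; y = λ·(4 - 12) - 16 ≡ 11. → (12, 11)
3G: (12, 11) + (4, 16). λ = (16 - 11)/(4 - 12) ≡ 5/11 mod 19. 11⁻¹ ≡ 7 (mod 19), so λ ≡ 16.
  x = λ² - 12 - 4 = 256 - 16 ≡ 12; y = λ·(12 - 12) - 11 ≡ 8. → (12, 8)
4G: (12, 8) + (4, 16). λ = (16 - 8)/(4 - 12) ≡ 8/11 mod 19. 11⁻¹ ≡ 7 (mod 19), so λ ≡ 18.
  x = λ² - 12 - 4 = 324 - 16 ≡ 4; y = λ·(12 - 4) - 8 ≡ 3. → (4, 3)
4G = (4, 3).
Finally 4G + H:
(4, 3) + (8, 2). λ = (2 - 3)/(8 - 4) ≡ 18/4 mod 19. 4⁻¹ ≡ 5 (mod 19) since 4·5 = 20 ≡ 1, so λ ≡ 14.
  x = λ² - 4 - 8 = 196 - 12 ≡ 13; y = λ·(4 - 13) - 3 ≡ 4. → (13, 4)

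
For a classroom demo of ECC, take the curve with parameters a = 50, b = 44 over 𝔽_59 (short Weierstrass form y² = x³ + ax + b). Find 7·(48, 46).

Write P = (48, 46).
Repeated addition: build up to 7P.
2P: tangent at (48, 46): λ = (3·48² + 50)/(2·46) ≡ 0/33. 33⁻¹ ≡ 34 (mod 59) since 33·34 = 1122 ≡ 1, so λ ≡ 0·34 ≡ 0.
  x = λ² - 48 - 48 = 0 - 96 ≡ 22; y = λ·(48 - 22) - 46 ≡ 13. → (22, 13)
3P: (22, 13) + (48, 46). λ = (46 - 13)/(48 - 22) ≡ 33/26 mod 59. 26⁻¹ ≡ 25 (mod 59), so λ ≡ 58.
  x = λ² - 22 - 48 = 3364 - 70 ≡ 49; y = λ·(22 - 49) - 13 ≡ 14. → (49, 14)
4P: (49, 14) + (48, 46). λ = (46 - 14)/(48 - 49) ≡ 32/58 mod 59. 58⁻¹ ≡ 58 (mod 59), so λ ≡ 27.
  x = λ² - 49 - 48 = 729 - 97 ≡ 42; y = λ·(49 - 42) - 14 ≡ 57. → (42, 57)
5P: (42, 57) + (48, 46). λ = (46 - 57)/(48 - 42) ≡ 48/6 mod 59. 6⁻¹ ≡ 10 (mod 59) since 6·10 = 60 ≡ 1, so λ ≡ 8.
  x = λ² - 42 - 48 = 64 - 90 ≡ 33; y = λ·(42 - 33) - 57 ≡ 15. → (33, 15)
6P: (33, 15) + (48, 46). λ = (46 - 15)/(48 - 33) ≡ 31/15 mod 59. 15⁻¹ ≡ 4 (mod 59), so λ ≡ 6.
  x = λ² - 33 - 48 = 36 - 81 ≡ 14; y = λ·(33 - 14) - 15 ≡ 40. → (14, 40)
7P: (14, 40) + (48, 46). λ = (46 - 40)/(48 - 14) ≡ 6/34 mod 59. 34⁻¹ ≡ 33 (mod 59), so λ ≡ 21.
  x = λ² - 14 - 48 = 441 - 62 ≡ 25; y = λ·(14 - 25) - 40 ≡ 24. → (25, 24)

(25, 24)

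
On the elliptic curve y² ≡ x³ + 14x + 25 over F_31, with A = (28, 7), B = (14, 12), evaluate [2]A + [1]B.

(10, 7)

First 2A:
Repeated addition: build up to 2A.
2A: tangent at (28, 7): λ = (3·28² + 14)/(2·7) ≡ 10/14. 14⁻¹ ≡ 20 (mod 31) since 14·20 = 280 ≡ 1, so λ ≡ 10·20 ≡ 14.
  x = λ² - 28 - 28 = 196 - 56 ≡ 16; y = λ·(28 - 16) - 7 ≡ 6. → (16, 6)
2A = (16, 6).
Finally 2A + B:
(16, 6) + (14, 12). λ = (12 - 6)/(14 - 16) ≡ 6/29 mod 31. 29⁻¹ ≡ 15 (mod 31), so λ ≡ 28.
  x = λ² - 16 - 14 = 784 - 30 ≡ 10; y = λ·(16 - 10) - 6 ≡ 7. → (10, 7)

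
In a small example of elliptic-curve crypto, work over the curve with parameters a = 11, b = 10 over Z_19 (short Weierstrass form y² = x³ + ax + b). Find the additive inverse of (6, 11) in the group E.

(6, 8)

-(6, 11) = (6, -11 mod 19) = (6, 8).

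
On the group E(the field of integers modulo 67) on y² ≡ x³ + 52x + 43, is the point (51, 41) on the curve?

y² = 41² ≡ 6; x³ + 52x + 43 = 135346 ≡ 6 (mod 67). 6 = 6.

yes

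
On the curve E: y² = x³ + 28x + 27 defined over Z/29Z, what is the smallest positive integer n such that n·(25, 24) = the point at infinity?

2P: tangent at (25, 24): λ = (3·25² + 28)/(2·24) ≡ 18/19. 19⁻¹ ≡ 26 (mod 29) since 19·26 = 494 ≡ 1, so λ ≡ 18·26 ≡ 4.
  x = λ² - 25 - 25 = 16 - 50 ≡ 24; y = λ·(25 - 24) - 24 ≡ 9. → (24, 9)
3P: (24, 9) + (25, 24). λ = (24 - 9)/(25 - 24) ≡ 15/1 mod 29. 1⁻¹ ≡ 1 (mod 29), so λ ≡ 15.
  x = λ² - 24 - 25 = 225 - 49 ≡ 2; y = λ·(24 - 2) - 9 ≡ 2. → (2, 2)
4P: (2, 2) + (25, 24). λ = (24 - 2)/(25 - 2) ≡ 22/23 mod 29. 23⁻¹ ≡ 24 (mod 29) since 23·24 = 552 ≡ 1, so λ ≡ 6.
  x = λ² - 2 - 25 = 36 - 27 ≡ 9; y = λ·(2 - 9) - 2 ≡ 14. → (9, 14)
5P: (9, 14) + (25, 24). λ = (24 - 14)/(25 - 9) ≡ 10/16 mod 29. 16⁻¹ ≡ 20 (mod 29), so λ ≡ 26.
  x = λ² - 9 - 25 = 676 - 34 ≡ 4; y = λ·(9 - 4) - 14 ≡ 0. → (4, 0)
6P: (4, 0) + (25, 24). λ = (24 - 0)/(25 - 4) ≡ 24/21 mod 29. 21⁻¹ ≡ 18 (mod 29), so λ ≡ 26.
  x = λ² - 4 - 25 = 676 - 29 ≡ 9; y = λ·(4 - 9) - 0 ≡ 15. → (9, 15)
7P: (9, 15) + (25, 24). λ = (24 - 15)/(25 - 9) ≡ 9/16 mod 29. 16⁻¹ ≡ 20 (mod 29) since 16·20 = 320 ≡ 1, so λ ≡ 6.
  x = λ² - 9 - 25 = 36 - 34 ≡ 2; y = λ·(9 - 2) - 15 ≡ 27. → (2, 27)
8P: (2, 27) + (25, 24). λ = (24 - 27)/(25 - 2) ≡ 26/23 mod 29. 23⁻¹ ≡ 24 (mod 29), so λ ≡ 15.
  x = λ² - 2 - 25 = 225 - 27 ≡ 24; y = λ·(2 - 24) - 27 ≡ 20. → (24, 20)
9P: (24, 20) + (25, 24). λ = (24 - 20)/(25 - 24) ≡ 4/1 mod 29. 1⁻¹ ≡ 1 (mod 29) since 1·1 = 1 ≡ 1, so λ ≡ 4.
  x = λ² - 24 - 25 = 16 - 49 ≡ 25; y = λ·(24 - 25) - 20 ≡ 5. → (25, 5)
10P: (25, 5) + (25, 24): same x and y₁ ≡ -y₂, so the sum is the point at infinity.
10P = the point at infinity, so the order is 10.

10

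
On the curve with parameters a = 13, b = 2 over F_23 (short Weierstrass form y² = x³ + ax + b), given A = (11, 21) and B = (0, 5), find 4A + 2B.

First 4A:
Double-and-add on 4 = (100)₂. Start with A = (11, 21) for the leading 1-bit.
double: tangent at (11, 21): λ = (3·11² + 13)/(2·21) ≡ 8/19. 19⁻¹ ≡ 17 (mod 23), so λ ≡ 8·17 ≡ 21.
  x = λ² - 11 - 11 = 441 - 22 ≡ 5; y = λ·(11 - 5) - 21 ≡ 13. → (5, 13)
double: tangent at (5, 13): λ = (3·5² + 13)/(2·13) ≡ 19/3. 3⁻¹ ≡ 8 (mod 23), so λ ≡ 19·8 ≡ 14.
  x = λ² - 5 - 5 = 196 - 10 ≡ 2; y = λ·(5 - 2) - 13 ≡ 6. → (2, 6)
4A = (2, 6).
Next 2B:
Repeated addition: build up to 2B.
2B: tangent at (0, 5): λ = (3·0² + 13)/(2·5) ≡ 13/10. 10⁻¹ ≡ 7 (mod 23), so λ ≡ 13·7 ≡ 22.
  x = λ² - 0 - 0 = 484 - 0 ≡ 1; y = λ·(0 - 1) - 5 ≡ 19. → (1, 19)
2B = (1, 19).
Finally 4A + 2B:
(2, 6) + (1, 19). λ = (19 - 6)/(1 - 2) ≡ 13/22 mod 23. 22⁻¹ ≡ 22 (mod 23), so λ ≡ 10.
  x = λ² - 2 - 1 = 100 - 3 ≡ 5; y = λ·(2 - 5) - 6 ≡ 10. → (5, 10)

(5, 10)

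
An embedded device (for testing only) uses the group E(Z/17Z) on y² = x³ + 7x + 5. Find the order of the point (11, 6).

2P: tangent at (11, 6): λ = (3·11² + 7)/(2·6) ≡ 13/12. 12⁻¹ ≡ 10 (mod 17), so λ ≡ 13·10 ≡ 11.
  x = λ² - 11 - 11 = 121 - 22 ≡ 14; y = λ·(11 - 14) - 6 ≡ 12. → (14, 12)
3P: (14, 12) + (11, 6). λ = (6 - 12)/(11 - 14) ≡ 11/14 mod 17. 14⁻¹ ≡ 11 (mod 17), so λ ≡ 2.
  x = λ² - 14 - 11 = 4 - 25 ≡ 13; y = λ·(14 - 13) - 12 ≡ 7. → (13, 7)
4P: (13, 7) + (11, 6). λ = (6 - 7)/(11 - 13) ≡ 16/15 mod 17. 15⁻¹ ≡ 8 (mod 17) since 15·8 = 120 ≡ 1, so λ ≡ 9.
  x = λ² - 13 - 11 = 81 - 24 ≡ 6; y = λ·(13 - 6) - 7 ≡ 5. → (6, 5)
5P: (6, 5) + (11, 6). λ = (6 - 5)/(11 - 6) ≡ 1/5 mod 17. 5⁻¹ ≡ 7 (mod 17), so λ ≡ 7.
  x = λ² - 6 - 11 = 49 - 17 ≡ 15; y = λ·(6 - 15) - 5 ≡ 0. → (15, 0)
6P: (15, 0) + (11, 6). λ = (6 - 0)/(11 - 15) ≡ 6/13 mod 17. 13⁻¹ ≡ 4 (mod 17) since 13·4 = 52 ≡ 1, so λ ≡ 7.
  x = λ² - 15 - 11 = 49 - 26 ≡ 6; y = λ·(15 - 6) - 0 ≡ 12. → (6, 12)
7P: (6, 12) + (11, 6). λ = (6 - 12)/(11 - 6) ≡ 11/5 mod 17. 5⁻¹ ≡ 7 (mod 17), so λ ≡ 9.
  x = λ² - 6 - 11 = 81 - 17 ≡ 13; y = λ·(6 - 13) - 12 ≡ 10. → (13, 10)
8P: (13, 10) + (11, 6). λ = (6 - 10)/(11 - 13) ≡ 13/15 mod 17. 15⁻¹ ≡ 8 (mod 17), so λ ≡ 2.
  x = λ² - 13 - 11 = 4 - 24 ≡ 14; y = λ·(13 - 14) - 10 ≡ 5. → (14, 5)
9P: (14, 5) + (11, 6). λ = (6 - 5)/(11 - 14) ≡ 1/14 mod 17. 14⁻¹ ≡ 11 (mod 17), so λ ≡ 11.
  x = λ² - 14 - 11 = 121 - 25 ≡ 11; y = λ·(14 - 11) - 5 ≡ 11. → (11, 11)
10P: (11, 11) + (11, 6): same x and y₁ ≡ -y₂, so the sum is ∞.
10P = ∞, so the order is 10.

10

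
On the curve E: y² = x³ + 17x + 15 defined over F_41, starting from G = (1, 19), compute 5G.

Double-and-add on 5 = (101)₂. Start with G = (1, 19) for the leading 1-bit.
double: tangent at (1, 19): λ = (3·1² + 17)/(2·19) ≡ 20/38. 38⁻¹ ≡ 27 (mod 41), so λ ≡ 20·27 ≡ 7.
  x = λ² - 1 - 1 = 49 - 2 ≡ 6; y = λ·(1 - 6) - 19 ≡ 28. → (6, 28)
double: tangent at (6, 28): λ = (3·6² + 17)/(2·28) ≡ 2/15. 15⁻¹ ≡ 11 (mod 41) since 15·11 = 165 ≡ 1, so λ ≡ 2·11 ≡ 22.
  x = λ² - 6 - 6 = 484 - 12 ≡ 21; y = λ·(6 - 21) - 28 ≡ 11. → (21, 11)
add G: (21, 11) + (1, 19). λ = (19 - 11)/(1 - 21) ≡ 8/21 mod 41. 21⁻¹ ≡ 2 (mod 41) since 21·2 = 42 ≡ 1, so λ ≡ 16.
  x = λ² - 21 - 1 = 256 - 22 ≡ 29; y = λ·(21 - 29) - 11 ≡ 25. → (29, 25)

(29, 25)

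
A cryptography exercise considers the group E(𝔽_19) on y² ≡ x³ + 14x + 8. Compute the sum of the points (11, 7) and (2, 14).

(12, 17)

(11, 7) + (2, 14). λ = (14 - 7)/(2 - 11) ≡ 7/10 mod 19. 10⁻¹ ≡ 2 (mod 19) since 10·2 = 20 ≡ 1, so λ ≡ 14.
  x = λ² - 11 - 2 = 196 - 13 ≡ 12; y = λ·(11 - 12) - 7 ≡ 17. → (12, 17)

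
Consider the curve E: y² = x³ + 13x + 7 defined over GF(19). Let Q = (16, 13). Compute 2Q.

tangent at (16, 13): λ = (3·16² + 13)/(2·13) ≡ 2/7. 7⁻¹ ≡ 11 (mod 19) since 7·11 = 77 ≡ 1, so λ ≡ 2·11 ≡ 3.
  x = λ² - 16 - 16 = 9 - 32 ≡ 15; y = λ·(16 - 15) - 13 ≡ 9. → (15, 9)

(15, 9)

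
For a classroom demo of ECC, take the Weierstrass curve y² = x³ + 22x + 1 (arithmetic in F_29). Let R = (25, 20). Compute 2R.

tangent at (25, 20): λ = (3·25² + 22)/(2·20) ≡ 12/11. 11⁻¹ ≡ 8 (mod 29) since 11·8 = 88 ≡ 1, so λ ≡ 12·8 ≡ 9.
  x = λ² - 25 - 25 = 81 - 50 ≡ 2; y = λ·(25 - 2) - 20 ≡ 13. → (2, 13)

(2, 13)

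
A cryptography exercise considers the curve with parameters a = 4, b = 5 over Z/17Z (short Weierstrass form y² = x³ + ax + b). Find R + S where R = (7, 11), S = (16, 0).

(2, 15)

(7, 11) + (16, 0). λ = (0 - 11)/(16 - 7) ≡ 6/9 mod 17. 9⁻¹ ≡ 2 (mod 17), so λ ≡ 12.
  x = λ² - 7 - 16 = 144 - 23 ≡ 2; y = λ·(7 - 2) - 11 ≡ 15. → (2, 15)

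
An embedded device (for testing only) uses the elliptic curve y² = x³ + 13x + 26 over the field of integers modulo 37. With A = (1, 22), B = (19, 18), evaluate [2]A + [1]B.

First 2A:
Repeated addition: build up to 2A.
2A: tangent at (1, 22): λ = (3·1² + 13)/(2·22) ≡ 16/7. 7⁻¹ ≡ 16 (mod 37), so λ ≡ 16·16 ≡ 34.
  x = λ² - 1 - 1 = 1156 - 2 ≡ 7; y = λ·(1 - 7) - 22 ≡ 33. → (7, 33)
2A = (7, 33).
Finally 2A + B:
(7, 33) + (19, 18). λ = (18 - 33)/(19 - 7) ≡ 22/12 mod 37. 12⁻¹ ≡ 34 (mod 37), so λ ≡ 8.
  x = λ² - 7 - 19 = 64 - 26 ≡ 1; y = λ·(7 - 1) - 33 ≡ 15. → (1, 15)

(1, 15)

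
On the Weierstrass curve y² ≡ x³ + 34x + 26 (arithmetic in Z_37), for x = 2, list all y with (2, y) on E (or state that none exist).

x³ + 34x + 26 = 102 ≡ 28 (mod 37).
Square roots of 28 mod 37: 18 and 19 (since 18² = 324 ≡ 28).

18, 19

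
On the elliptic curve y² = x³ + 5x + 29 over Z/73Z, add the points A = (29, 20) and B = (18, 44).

(38, 66)

(29, 20) + (18, 44). λ = (44 - 20)/(18 - 29) ≡ 24/62 mod 73. 62⁻¹ ≡ 53 (mod 73), so λ ≡ 31.
  x = λ² - 29 - 18 = 961 - 47 ≡ 38; y = λ·(29 - 38) - 20 ≡ 66. → (38, 66)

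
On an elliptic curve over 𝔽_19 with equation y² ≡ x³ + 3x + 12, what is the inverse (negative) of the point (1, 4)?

(1, 15)

-(1, 4) = (1, -4 mod 19) = (1, 15).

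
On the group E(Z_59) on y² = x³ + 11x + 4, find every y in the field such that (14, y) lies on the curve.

x³ + 11x + 4 = 2902 ≡ 11 (mod 59).
11 is a non-residue mod 59; no y exists.

none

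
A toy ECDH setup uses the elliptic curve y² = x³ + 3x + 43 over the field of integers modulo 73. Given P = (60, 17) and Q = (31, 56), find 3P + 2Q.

(48, 29)

First 3P:
Repeated addition: build up to 3P.
2P: tangent at (60, 17): λ = (3·60² + 3)/(2·17) ≡ 72/34. 34⁻¹ ≡ 58 (mod 73), so λ ≡ 72·58 ≡ 15.
  x = λ² - 60 - 60 = 225 - 120 ≡ 32; y = λ·(60 - 32) - 17 ≡ 38. → (32, 38)
3P: (32, 38) + (60, 17). λ = (17 - 38)/(60 - 32) ≡ 52/28 mod 73. 28⁻¹ ≡ 60 (mod 73) since 28·60 = 1680 ≡ 1, so λ ≡ 54.
  x = λ² - 32 - 60 = 2916 - 92 ≡ 50; y = λ·(32 - 50) - 38 ≡ 12. → (50, 12)
3P = (50, 12).
Next 2Q:
Repeated addition: build up to 2Q.
2Q: tangent at (31, 56): λ = (3·31² + 3)/(2·56) ≡ 39/39. 39⁻¹ ≡ 15 (mod 73) since 39·15 = 585 ≡ 1, so λ ≡ 39·15 ≡ 1.
  x = λ² - 31 - 31 = 1 - 62 ≡ 12; y = λ·(31 - 12) - 56 ≡ 36. → (12, 36)
2Q = (12, 36).
Finally 3P + 2Q:
(50, 12) + (12, 36). λ = (36 - 12)/(12 - 50) ≡ 24/35 mod 73. 35⁻¹ ≡ 48 (mod 73) since 35·48 = 1680 ≡ 1, so λ ≡ 57.
  x = λ² - 50 - 12 = 3249 - 62 ≡ 48; y = λ·(50 - 48) - 12 ≡ 29. → (48, 29)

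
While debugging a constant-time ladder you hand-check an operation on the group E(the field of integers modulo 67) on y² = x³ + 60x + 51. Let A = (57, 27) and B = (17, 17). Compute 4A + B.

(14, 34)

First 4A:
Double-and-add on 4 = (100)₂. Start with A = (57, 27) for the leading 1-bit.
double: tangent at (57, 27): λ = (3·57² + 60)/(2·27) ≡ 25/54. 54⁻¹ ≡ 36 (mod 67) since 54·36 = 1944 ≡ 1, so λ ≡ 25·36 ≡ 29.
  x = λ² - 57 - 57 = 841 - 114 ≡ 57; y = λ·(57 - 57) - 27 ≡ 40. → (57, 40)
double: tangent at (57, 40): λ = (3·57² + 60)/(2·40) ≡ 25/13. 13⁻¹ ≡ 31 (mod 67), so λ ≡ 25·31 ≡ 38.
  x = λ² - 57 - 57 = 1444 - 114 ≡ 57; y = λ·(57 - 57) - 40 ≡ 27. → (57, 27)
4A = (57, 27).
Finally 4A + B:
(57, 27) + (17, 17). λ = (17 - 27)/(17 - 57) ≡ 57/27 mod 67. 27⁻¹ ≡ 5 (mod 67), so λ ≡ 17.
  x = λ² - 57 - 17 = 289 - 74 ≡ 14; y = λ·(57 - 14) - 27 ≡ 34. → (14, 34)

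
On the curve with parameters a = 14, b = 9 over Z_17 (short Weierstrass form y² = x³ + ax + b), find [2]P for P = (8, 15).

(14, 5)

tangent at (8, 15): λ = (3·8² + 14)/(2·15) ≡ 2/13. 13⁻¹ ≡ 4 (mod 17) since 13·4 = 52 ≡ 1, so λ ≡ 2·4 ≡ 8.
  x = λ² - 8 - 8 = 64 - 16 ≡ 14; y = λ·(8 - 14) - 15 ≡ 5. → (14, 5)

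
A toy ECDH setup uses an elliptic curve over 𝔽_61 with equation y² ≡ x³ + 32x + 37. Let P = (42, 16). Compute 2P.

tangent at (42, 16): λ = (3·42² + 32)/(2·16) ≡ 17/32. 32⁻¹ ≡ 21 (mod 61), so λ ≡ 17·21 ≡ 52.
  x = λ² - 42 - 42 = 2704 - 84 ≡ 58; y = λ·(42 - 58) - 16 ≡ 6. → (58, 6)

(58, 6)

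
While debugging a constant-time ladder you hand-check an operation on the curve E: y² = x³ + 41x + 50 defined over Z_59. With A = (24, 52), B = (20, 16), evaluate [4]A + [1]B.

First 4A:
Repeated addition: build up to 4A.
2A: tangent at (24, 52): λ = (3·24² + 41)/(2·52) ≡ 58/45. 45⁻¹ ≡ 21 (mod 59), so λ ≡ 58·21 ≡ 38.
  x = λ² - 24 - 24 = 1444 - 48 ≡ 39; y = λ·(24 - 39) - 52 ≡ 27. → (39, 27)
3A: (39, 27) + (24, 52). λ = (52 - 27)/(24 - 39) ≡ 25/44 mod 59. 44⁻¹ ≡ 55 (mod 59) since 44·55 = 2420 ≡ 1, so λ ≡ 18.
  x = λ² - 39 - 24 = 324 - 63 ≡ 25; y = λ·(39 - 25) - 27 ≡ 48. → (25, 48)
4A: (25, 48) + (24, 52). λ = (52 - 48)/(24 - 25) ≡ 4/58 mod 59. 58⁻¹ ≡ 58 (mod 59), so λ ≡ 55.
  x = λ² - 25 - 24 = 3025 - 49 ≡ 26; y = λ·(25 - 26) - 48 ≡ 15. → (26, 15)
4A = (26, 15).
Finally 4A + B:
(26, 15) + (20, 16). λ = (16 - 15)/(20 - 26) ≡ 1/53 mod 59. 53⁻¹ ≡ 49 (mod 59) since 53·49 = 2597 ≡ 1, so λ ≡ 49.
  x = λ² - 26 - 20 = 2401 - 46 ≡ 54; y = λ·(26 - 54) - 15 ≡ 29. → (54, 29)

(54, 29)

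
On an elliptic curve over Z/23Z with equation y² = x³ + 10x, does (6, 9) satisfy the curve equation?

y² = 9² ≡ 12; x³ + 10x + 0 = 276 ≡ 0 (mod 23). 12 ≠ 0.

no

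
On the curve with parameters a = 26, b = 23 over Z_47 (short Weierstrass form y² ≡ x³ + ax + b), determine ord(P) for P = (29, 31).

4

2P: tangent at (29, 31): λ = (3·29² + 26)/(2·31) ≡ 11/15. 15⁻¹ ≡ 22 (mod 47), so λ ≡ 11·22 ≡ 7.
  x = λ² - 29 - 29 = 49 - 58 ≡ 38; y = λ·(29 - 38) - 31 ≡ 0. → (38, 0)
3P: (38, 0) + (29, 31). λ = (31 - 0)/(29 - 38) ≡ 31/38 mod 47. 38⁻¹ ≡ 26 (mod 47) since 38·26 = 988 ≡ 1, so λ ≡ 7.
  x = λ² - 38 - 29 = 49 - 67 ≡ 29; y = λ·(38 - 29) - 0 ≡ 16. → (29, 16)
4P: (29, 16) + (29, 31): same x and y₁ ≡ -y₂, so the sum is O.
4P = O, so the order is 4.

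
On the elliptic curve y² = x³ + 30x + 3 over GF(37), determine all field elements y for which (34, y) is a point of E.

16, 21

x³ + 30x + 3 = 40327 ≡ 34 (mod 37).
Square roots of 34 mod 37: 16 and 21 (since 16² = 256 ≡ 34).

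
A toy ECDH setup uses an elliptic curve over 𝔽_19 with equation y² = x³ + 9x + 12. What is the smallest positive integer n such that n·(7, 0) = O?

2

2P: (7, 0) + (7, 0): same x and y₁ ≡ -y₂, so the sum is O.
2P = O, so the order is 2.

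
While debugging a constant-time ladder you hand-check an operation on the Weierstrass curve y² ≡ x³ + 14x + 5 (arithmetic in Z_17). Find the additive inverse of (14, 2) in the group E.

-(14, 2) = (14, -2 mod 17) = (14, 15).

(14, 15)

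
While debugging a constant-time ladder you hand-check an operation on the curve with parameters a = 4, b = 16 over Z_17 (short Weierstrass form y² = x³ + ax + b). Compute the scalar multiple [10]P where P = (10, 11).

Repeated addition: build up to 10P.
2P: tangent at (10, 11): λ = (3·10² + 4)/(2·11) ≡ 15/5. 5⁻¹ ≡ 7 (mod 17), so λ ≡ 15·7 ≡ 3.
  x = λ² - 10 - 10 = 9 - 20 ≡ 6; y = λ·(10 - 6) - 11 ≡ 1. → (6, 1)
3P: (6, 1) + (10, 11). λ = (11 - 1)/(10 - 6) ≡ 10/4 mod 17. 4⁻¹ ≡ 13 (mod 17), so λ ≡ 11.
  x = λ² - 6 - 10 = 121 - 16 ≡ 3; y = λ·(6 - 3) - 1 ≡ 15. → (3, 15)
4P: (3, 15) + (10, 11). λ = (11 - 15)/(10 - 3) ≡ 13/7 mod 17. 7⁻¹ ≡ 5 (mod 17) since 7·5 = 35 ≡ 1, so λ ≡ 14.
  x = λ² - 3 - 10 = 196 - 13 ≡ 13; y = λ·(3 - 13) - 15 ≡ 15. → (13, 15)
5P: (13, 15) + (10, 11). λ = (11 - 15)/(10 - 13) ≡ 13/14 mod 17. 14⁻¹ ≡ 11 (mod 17), so λ ≡ 7.
  x = λ² - 13 - 10 = 49 - 23 ≡ 9; y = λ·(13 - 9) - 15 ≡ 13. → (9, 13)
6P: (9, 13) + (10, 11). λ = (11 - 13)/(10 - 9) ≡ 15/1 mod 17. 1⁻¹ ≡ 1 (mod 17), so λ ≡ 15.
  x = λ² - 9 - 10 = 225 - 19 ≡ 2; y = λ·(9 - 2) - 13 ≡ 7. → (2, 7)
7P: (2, 7) + (10, 11). λ = (11 - 7)/(10 - 2) ≡ 4/8 mod 17. 8⁻¹ ≡ 15 (mod 17), so λ ≡ 9.
  x = λ² - 2 - 10 = 81 - 12 ≡ 1; y = λ·(2 - 1) - 7 ≡ 2. → (1, 2)
8P: (1, 2) + (10, 11). λ = (11 - 2)/(10 - 1) ≡ 9/9 mod 17. 9⁻¹ ≡ 2 (mod 17), so λ ≡ 1.
  x = λ² - 1 - 10 = 1 - 11 ≡ 7; y = λ·(1 - 7) - 2 ≡ 9. → (7, 9)
9P: (7, 9) + (10, 11). λ = (11 - 9)/(10 - 7) ≡ 2/3 mod 17. 3⁻¹ ≡ 6 (mod 17) since 3·6 = 18 ≡ 1, so λ ≡ 12.
  x = λ² - 7 - 10 = 144 - 17 ≡ 8; y = λ·(7 - 8) - 9 ≡ 13. → (8, 13)
10P: (8, 13) + (10, 11). λ = (11 - 13)/(10 - 8) ≡ 15/2 mod 17. 2⁻¹ ≡ 9 (mod 17) since 2·9 = 18 ≡ 1, so λ ≡ 16.
  x = λ² - 8 - 10 = 256 - 18 ≡ 0; y = λ·(8 - 0) - 13 ≡ 13. → (0, 13)

(0, 13)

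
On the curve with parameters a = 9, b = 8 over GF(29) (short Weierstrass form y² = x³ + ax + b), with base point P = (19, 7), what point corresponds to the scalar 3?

(3, 2)

Repeated addition: build up to 3P.
2P: tangent at (19, 7): λ = (3·19² + 9)/(2·7) ≡ 19/14. 14⁻¹ ≡ 27 (mod 29) since 14·27 = 378 ≡ 1, so λ ≡ 19·27 ≡ 20.
  x = λ² - 19 - 19 = 400 - 38 ≡ 14; y = λ·(19 - 14) - 7 ≡ 6. → (14, 6)
3P: (14, 6) + (19, 7). λ = (7 - 6)/(19 - 14) ≡ 1/5 mod 29. 5⁻¹ ≡ 6 (mod 29), so λ ≡ 6.
  x = λ² - 14 - 19 = 36 - 33 ≡ 3; y = λ·(14 - 3) - 6 ≡ 2. → (3, 2)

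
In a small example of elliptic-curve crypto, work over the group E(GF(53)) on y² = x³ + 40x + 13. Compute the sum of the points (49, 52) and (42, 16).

(9, 25)

(49, 52) + (42, 16). λ = (16 - 52)/(42 - 49) ≡ 17/46 mod 53. 46⁻¹ ≡ 15 (mod 53), so λ ≡ 43.
  x = λ² - 49 - 42 = 1849 - 91 ≡ 9; y = λ·(49 - 9) - 52 ≡ 25. → (9, 25)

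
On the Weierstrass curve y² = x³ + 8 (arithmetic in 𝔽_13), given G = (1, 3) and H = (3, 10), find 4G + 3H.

(3, 3)

First 4G:
Repeated addition: build up to 4G.
2G: tangent at (1, 3): λ = (3·1² + 0)/(2·3) ≡ 3/6. 6⁻¹ ≡ 11 (mod 13), so λ ≡ 3·11 ≡ 7.
  x = λ² - 1 - 1 = 49 - 2 ≡ 8; y = λ·(1 - 8) - 3 ≡ 0. → (8, 0)
3G: (8, 0) + (1, 3). λ = (3 - 0)/(1 - 8) ≡ 3/6 mod 13. 6⁻¹ ≡ 11 (mod 13) since 6·11 = 66 ≡ 1, so λ ≡ 7.
  x = λ² - 8 - 1 = 49 - 9 ≡ 1; y = λ·(8 - 1) - 0 ≡ 10. → (1, 10)
4G: (1, 10) + (1, 3): same x and y₁ ≡ -y₂, so the sum is O.
4G = O.
Next 3H:
Repeated addition: build up to 3H.
2H: tangent at (3, 10): λ = (3·3² + 0)/(2·10) ≡ 1/7. 7⁻¹ ≡ 2 (mod 13), so λ ≡ 1·2 ≡ 2.
  x = λ² - 3 - 3 = 4 - 6 ≡ 11; y = λ·(3 - 11) - 10 ≡ 0. → (11, 0)
3H: (11, 0) + (3, 10). λ = (10 - 0)/(3 - 11) ≡ 10/5 mod 13. 5⁻¹ ≡ 8 (mod 13), so λ ≡ 2.
  x = λ² - 11 - 3 = 4 - 14 ≡ 3; y = λ·(11 - 3) - 0 ≡ 3. → (3, 3)
3H = (3, 3).
Finally 4G + 3H:
O + (3, 3) = (3, 3) (identity).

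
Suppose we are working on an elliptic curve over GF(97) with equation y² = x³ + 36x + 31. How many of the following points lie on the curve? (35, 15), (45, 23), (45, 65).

(35, 15): 15² ≡ 31, rhs ≡ 31 → on.
(45, 23): 23² ≡ 44, rhs ≡ 44 → on.
(45, 65): 65² ≡ 54, rhs ≡ 44 → off.

2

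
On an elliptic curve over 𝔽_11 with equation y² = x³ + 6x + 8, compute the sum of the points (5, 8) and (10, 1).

(5, 8) + (10, 1). λ = (1 - 8)/(10 - 5) ≡ 4/5 mod 11. 5⁻¹ ≡ 9 (mod 11) since 5·9 = 45 ≡ 1, so λ ≡ 3.
  x = λ² - 5 - 10 = 9 - 15 ≡ 5; y = λ·(5 - 5) - 8 ≡ 3. → (5, 3)

(5, 3)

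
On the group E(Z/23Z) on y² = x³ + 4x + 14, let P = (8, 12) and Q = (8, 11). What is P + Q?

The two points share x = 8 and their y-coordinates satisfy 12 + 11 ≡ 0 (mod 23), so they are inverses. Their sum is 𝒪.

O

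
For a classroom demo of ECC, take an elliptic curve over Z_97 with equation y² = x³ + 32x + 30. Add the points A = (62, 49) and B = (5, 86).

(62, 49) + (5, 86). λ = (86 - 49)/(5 - 62) ≡ 37/40 mod 97. 40⁻¹ ≡ 17 (mod 97) since 40·17 = 680 ≡ 1, so λ ≡ 47.
  x = λ² - 62 - 5 = 2209 - 67 ≡ 8; y = λ·(62 - 8) - 49 ≡ 64. → (8, 64)

(8, 64)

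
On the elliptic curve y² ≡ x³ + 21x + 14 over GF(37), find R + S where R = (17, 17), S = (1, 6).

(17, 17) + (1, 6). λ = (6 - 17)/(1 - 17) ≡ 26/21 mod 37. 21⁻¹ ≡ 30 (mod 37), so λ ≡ 3.
  x = λ² - 17 - 1 = 9 - 18 ≡ 28; y = λ·(17 - 28) - 17 ≡ 24. → (28, 24)

(28, 24)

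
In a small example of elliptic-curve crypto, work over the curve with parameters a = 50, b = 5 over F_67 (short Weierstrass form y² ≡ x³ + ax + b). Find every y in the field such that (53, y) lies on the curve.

none

x³ + 50x + 5 = 151532 ≡ 45 (mod 67).
45 is a non-residue mod 67; no y exists.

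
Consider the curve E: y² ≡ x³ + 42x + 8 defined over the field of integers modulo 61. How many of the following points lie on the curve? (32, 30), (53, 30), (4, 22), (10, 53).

1

(32, 30): 30² ≡ 46, rhs ≡ 21 → off.
(53, 30): 30² ≡ 46, rhs ≡ 14 → off.
(4, 22): 22² ≡ 57, rhs ≡ 57 → on.
(10, 53): 53² ≡ 3, rhs ≡ 25 → off.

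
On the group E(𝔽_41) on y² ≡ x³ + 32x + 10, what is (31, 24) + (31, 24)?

(22, 28)

tangent at (31, 24): λ = (3·31² + 32)/(2·24) ≡ 4/7. 7⁻¹ ≡ 6 (mod 41) since 7·6 = 42 ≡ 1, so λ ≡ 4·6 ≡ 24.
  x = λ² - 31 - 31 = 576 - 62 ≡ 22; y = λ·(31 - 22) - 24 ≡ 28. → (22, 28)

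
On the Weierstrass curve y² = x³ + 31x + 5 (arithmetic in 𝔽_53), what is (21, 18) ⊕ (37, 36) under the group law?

(12, 12)

(21, 18) + (37, 36). λ = (36 - 18)/(37 - 21) ≡ 18/16 mod 53. 16⁻¹ ≡ 10 (mod 53), so λ ≡ 21.
  x = λ² - 21 - 37 = 441 - 58 ≡ 12; y = λ·(21 - 12) - 18 ≡ 12. → (12, 12)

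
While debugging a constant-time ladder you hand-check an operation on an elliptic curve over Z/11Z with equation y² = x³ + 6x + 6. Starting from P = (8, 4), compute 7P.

O

Repeated addition: build up to 7P.
2P: tangent at (8, 4): λ = (3·8² + 6)/(2·4) ≡ 0/8. 8⁻¹ ≡ 7 (mod 11) since 8·7 = 56 ≡ 1, so λ ≡ 0·7 ≡ 0.
  x = λ² - 8 - 8 = 0 - 16 ≡ 6; y = λ·(8 - 6) - 4 ≡ 7. → (6, 7)
3P: (6, 7) + (8, 4). λ = (4 - 7)/(8 - 6) ≡ 8/2 mod 11. 2⁻¹ ≡ 6 (mod 11) since 2·6 = 12 ≡ 1, so λ ≡ 4.
  x = λ² - 6 - 8 = 16 - 14 ≡ 2; y = λ·(6 - 2) - 7 ≡ 9. → (2, 9)
4P: (2, 9) + (8, 4). λ = (4 - 9)/(8 - 2) ≡ 6/6 mod 11. 6⁻¹ ≡ 2 (mod 11) since 6·2 = 12 ≡ 1, so λ ≡ 1.
  x = λ² - 2 - 8 = 1 - 10 ≡ 2; y = λ·(2 - 2) - 9 ≡ 2. → (2, 2)
5P: (2, 2) + (8, 4). λ = (4 - 2)/(8 - 2) ≡ 2/6 mod 11. 6⁻¹ ≡ 2 (mod 11), so λ ≡ 4.
  x = λ² - 2 - 8 = 16 - 10 ≡ 6; y = λ·(2 - 6) - 2 ≡ 4. → (6, 4)
6P: (6, 4) + (8, 4). λ = (4 - 4)/(8 - 6) ≡ 0/2 mod 11. 2⁻¹ ≡ 6 (mod 11) since 2·6 = 12 ≡ 1, so λ ≡ 0.
  x = λ² - 6 - 8 = 0 - 14 ≡ 8; y = λ·(6 - 8) - 4 ≡ 7. → (8, 7)
7P: (8, 7) + (8, 4): same x and y₁ ≡ -y₂, so the sum is ∞.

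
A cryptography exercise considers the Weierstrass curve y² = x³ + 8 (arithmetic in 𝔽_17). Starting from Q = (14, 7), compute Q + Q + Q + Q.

(11, 8)

Double-and-add on 4 = (100)₂. Start with Q = (14, 7) for the leading 1-bit.
double: tangent at (14, 7): λ = (3·14² + 0)/(2·7) ≡ 10/14. 14⁻¹ ≡ 11 (mod 17), so λ ≡ 10·11 ≡ 8.
  x = λ² - 14 - 14 = 64 - 28 ≡ 2; y = λ·(14 - 2) - 7 ≡ 4. → (2, 4)
double: tangent at (2, 4): λ = (3·2² + 0)/(2·4) ≡ 12/8. 8⁻¹ ≡ 15 (mod 17), so λ ≡ 12·15 ≡ 10.
  x = λ² - 2 - 2 = 100 - 4 ≡ 11; y = λ·(2 - 11) - 4 ≡ 8. → (11, 8)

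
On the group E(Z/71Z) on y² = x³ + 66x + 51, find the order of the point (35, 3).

2P: tangent at (35, 3): λ = (3·35² + 66)/(2·3) ≡ 49/6. 6⁻¹ ≡ 12 (mod 71), so λ ≡ 49·12 ≡ 20.
  x = λ² - 35 - 35 = 400 - 70 ≡ 46; y = λ·(35 - 46) - 3 ≡ 61. → (46, 61)
3P: (46, 61) + (35, 3). λ = (3 - 61)/(35 - 46) ≡ 13/60 mod 71. 60⁻¹ ≡ 58 (mod 71), so λ ≡ 44.
  x = λ² - 46 - 35 = 1936 - 81 ≡ 9; y = λ·(46 - 9) - 61 ≡ 5. → (9, 5)
4P: (9, 5) + (35, 3). λ = (3 - 5)/(35 - 9) ≡ 69/26 mod 71. 26⁻¹ ≡ 41 (mod 71) since 26·41 = 1066 ≡ 1, so λ ≡ 60.
  x = λ² - 9 - 35 = 3600 - 44 ≡ 6; y = λ·(9 - 6) - 5 ≡ 33. → (6, 33)
5P: (6, 33) + (35, 3). λ = (3 - 33)/(35 - 6) ≡ 41/29 mod 71. 29⁻¹ ≡ 49 (mod 71), so λ ≡ 21.
  x = λ² - 6 - 35 = 441 - 41 ≡ 45; y = λ·(6 - 45) - 33 ≡ 0. → (45, 0)
6P: (45, 0) + (35, 3). λ = (3 - 0)/(35 - 45) ≡ 3/61 mod 71. 61⁻¹ ≡ 7 (mod 71) since 61·7 = 427 ≡ 1, so λ ≡ 21.
  x = λ² - 45 - 35 = 441 - 80 ≡ 6; y = λ·(45 - 6) - 0 ≡ 38. → (6, 38)
7P: (6, 38) + (35, 3). λ = (3 - 38)/(35 - 6) ≡ 36/29 mod 71. 29⁻¹ ≡ 49 (mod 71), so λ ≡ 60.
  x = λ² - 6 - 35 = 3600 - 41 ≡ 9; y = λ·(6 - 9) - 38 ≡ 66. → (9, 66)
8P: (9, 66) + (35, 3). λ = (3 - 66)/(35 - 9) ≡ 8/26 mod 71. 26⁻¹ ≡ 41 (mod 71) since 26·41 = 1066 ≡ 1, so λ ≡ 44.
  x = λ² - 9 - 35 = 1936 - 44 ≡ 46; y = λ·(9 - 46) - 66 ≡ 10. → (46, 10)
9P: (46, 10) + (35, 3). λ = (3 - 10)/(35 - 46) ≡ 64/60 mod 71. 60⁻¹ ≡ 58 (mod 71), so λ ≡ 20.
  x = λ² - 46 - 35 = 400 - 81 ≡ 35; y = λ·(46 - 35) - 10 ≡ 68. → (35, 68)
10P: (35, 68) + (35, 3): same x and y₁ ≡ -y₂, so the sum is ∞.
10P = ∞, so the order is 10.

10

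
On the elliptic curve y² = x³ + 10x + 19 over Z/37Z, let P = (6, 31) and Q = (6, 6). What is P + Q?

O

The two points share x = 6 and their y-coordinates satisfy 31 + 6 ≡ 0 (mod 37), so they are inverses. Their sum is the point at infinity.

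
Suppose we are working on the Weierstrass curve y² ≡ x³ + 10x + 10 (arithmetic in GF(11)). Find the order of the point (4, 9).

2P: tangent at (4, 9): λ = (3·4² + 10)/(2·9) ≡ 3/7. 7⁻¹ ≡ 8 (mod 11) since 7·8 = 56 ≡ 1, so λ ≡ 3·8 ≡ 2.
  x = λ² - 4 - 4 = 4 - 8 ≡ 7; y = λ·(4 - 7) - 9 ≡ 7. → (7, 7)
3P: (7, 7) + (4, 9). λ = (9 - 7)/(4 - 7) ≡ 2/8 mod 11. 8⁻¹ ≡ 7 (mod 11) since 8·7 = 56 ≡ 1, so λ ≡ 3.
  x = λ² - 7 - 4 = 9 - 11 ≡ 9; y = λ·(7 - 9) - 7 ≡ 9. → (9, 9)
4P: (9, 9) + (4, 9). λ = (9 - 9)/(4 - 9) ≡ 0/6 mod 11. 6⁻¹ ≡ 2 (mod 11), so λ ≡ 0.
  x = λ² - 9 - 4 = 0 - 13 ≡ 9; y = λ·(9 - 9) - 9 ≡ 2. → (9, 2)
5P: (9, 2) + (4, 9). λ = (9 - 2)/(4 - 9) ≡ 7/6 mod 11. 6⁻¹ ≡ 2 (mod 11) since 6·2 = 12 ≡ 1, so λ ≡ 3.
  x = λ² - 9 - 4 = 9 - 13 ≡ 7; y = λ·(9 - 7) - 2 ≡ 4. → (7, 4)
6P: (7, 4) + (4, 9). λ = (9 - 4)/(4 - 7) ≡ 5/8 mod 11. 8⁻¹ ≡ 7 (mod 11), so λ ≡ 2.
  x = λ² - 7 - 4 = 4 - 11 ≡ 4; y = λ·(7 - 4) - 4 ≡ 2. → (4, 2)
7P: (4, 2) + (4, 9): same x and y₁ ≡ -y₂, so the sum is the point at infinity.
7P = the point at infinity, so the order is 7.

7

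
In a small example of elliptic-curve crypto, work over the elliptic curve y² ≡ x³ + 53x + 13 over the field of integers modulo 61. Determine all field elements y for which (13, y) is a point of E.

none

x³ + 53x + 13 = 2899 ≡ 32 (mod 61).
32 is a non-residue mod 61; no y exists.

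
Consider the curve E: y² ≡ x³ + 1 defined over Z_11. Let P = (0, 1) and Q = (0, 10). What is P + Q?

The two points share x = 0 and their y-coordinates satisfy 1 + 10 ≡ 0 (mod 11), so they are inverses. Their sum is the point at infinity.

O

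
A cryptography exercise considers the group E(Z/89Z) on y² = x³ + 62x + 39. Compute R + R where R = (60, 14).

(78, 47)

tangent at (60, 14): λ = (3·60² + 62)/(2·14) ≡ 4/28. 28⁻¹ ≡ 35 (mod 89) since 28·35 = 980 ≡ 1, so λ ≡ 4·35 ≡ 51.
  x = λ² - 60 - 60 = 2601 - 120 ≡ 78; y = λ·(60 - 78) - 14 ≡ 47. → (78, 47)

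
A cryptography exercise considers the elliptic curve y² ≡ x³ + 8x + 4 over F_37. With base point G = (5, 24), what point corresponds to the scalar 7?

(30, 30)

Double-and-add on 7 = (111)₂. Start with G = (5, 24) for the leading 1-bit.
double: tangent at (5, 24): λ = (3·5² + 8)/(2·24) ≡ 9/11. 11⁻¹ ≡ 27 (mod 37), so λ ≡ 9·27 ≡ 21.
  x = λ² - 5 - 5 = 441 - 10 ≡ 24; y = λ·(5 - 24) - 24 ≡ 21. → (24, 21)
add G: (24, 21) + (5, 24). λ = (24 - 21)/(5 - 24) ≡ 3/18 mod 37. 18⁻¹ ≡ 35 (mod 37), so λ ≡ 31.
  x = λ² - 24 - 5 = 961 - 29 ≡ 7; y = λ·(24 - 7) - 21 ≡ 25. → (7, 25)
double: tangent at (7, 25): λ = (3·7² + 8)/(2·25) ≡ 7/13. 13⁻¹ ≡ 20 (mod 37), so λ ≡ 7·20 ≡ 29.
  x = λ² - 7 - 7 = 841 - 14 ≡ 13; y = λ·(7 - 13) - 25 ≡ 23. → (13, 23)
add G: (13, 23) + (5, 24). λ = (24 - 23)/(5 - 13) ≡ 1/29 mod 37. 29⁻¹ ≡ 23 (mod 37) since 29·23 = 667 ≡ 1, so λ ≡ 23.
  x = λ² - 13 - 5 = 529 - 18 ≡ 30; y = λ·(13 - 30) - 23 ≡ 30. → (30, 30)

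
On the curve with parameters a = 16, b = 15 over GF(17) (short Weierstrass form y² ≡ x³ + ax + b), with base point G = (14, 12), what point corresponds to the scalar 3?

(10, 11)

Repeated addition: build up to 3G.
2G: tangent at (14, 12): λ = (3·14² + 16)/(2·12) ≡ 9/7. 7⁻¹ ≡ 5 (mod 17) since 7·5 = 35 ≡ 1, so λ ≡ 9·5 ≡ 11.
  x = λ² - 14 - 14 = 121 - 28 ≡ 8; y = λ·(14 - 8) - 12 ≡ 3. → (8, 3)
3G: (8, 3) + (14, 12). λ = (12 - 3)/(14 - 8) ≡ 9/6 mod 17. 6⁻¹ ≡ 3 (mod 17), so λ ≡ 10.
  x = λ² - 8 - 14 = 100 - 22 ≡ 10; y = λ·(8 - 10) - 3 ≡ 11. → (10, 11)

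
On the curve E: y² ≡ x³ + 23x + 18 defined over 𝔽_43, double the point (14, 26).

(16, 15)

tangent at (14, 26): λ = (3·14² + 23)/(2·26) ≡ 9/9. 9⁻¹ ≡ 24 (mod 43), so λ ≡ 9·24 ≡ 1.
  x = λ² - 14 - 14 = 1 - 28 ≡ 16; y = λ·(14 - 16) - 26 ≡ 15. → (16, 15)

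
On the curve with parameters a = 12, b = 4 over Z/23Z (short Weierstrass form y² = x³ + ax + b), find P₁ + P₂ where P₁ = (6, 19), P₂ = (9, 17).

(6, 19) + (9, 17). λ = (17 - 19)/(9 - 6) ≡ 21/3 mod 23. 3⁻¹ ≡ 8 (mod 23) since 3·8 = 24 ≡ 1, so λ ≡ 7.
  x = λ² - 6 - 9 = 49 - 15 ≡ 11; y = λ·(6 - 11) - 19 ≡ 15. → (11, 15)

(11, 15)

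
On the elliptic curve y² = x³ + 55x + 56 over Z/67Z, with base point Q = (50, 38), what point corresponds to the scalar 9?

(44, 52)

Repeated addition: build up to 9Q.
2Q: tangent at (50, 38): λ = (3·50² + 55)/(2·38) ≡ 51/9. 9⁻¹ ≡ 15 (mod 67) since 9·15 = 135 ≡ 1, so λ ≡ 51·15 ≡ 28.
  x = λ² - 50 - 50 = 784 - 100 ≡ 14; y = λ·(50 - 14) - 38 ≡ 32. → (14, 32)
3Q: (14, 32) + (50, 38). λ = (38 - 32)/(50 - 14) ≡ 6/36 mod 67. 36⁻¹ ≡ 54 (mod 67), so λ ≡ 56.
  x = λ² - 14 - 50 = 3136 - 64 ≡ 57; y = λ·(14 - 57) - 32 ≡ 39. → (57, 39)
4Q: (57, 39) + (50, 38). λ = (38 - 39)/(50 - 57) ≡ 66/60 mod 67. 60⁻¹ ≡ 19 (mod 67) since 60·19 = 1140 ≡ 1, so λ ≡ 48.
  x = λ² - 57 - 50 = 2304 - 107 ≡ 53; y = λ·(57 - 53) - 39 ≡ 19. → (53, 19)
5Q: (53, 19) + (50, 38). λ = (38 - 19)/(50 - 53) ≡ 19/64 mod 67. 64⁻¹ ≡ 22 (mod 67) since 64·22 = 1408 ≡ 1, so λ ≡ 16.
  x = λ² - 53 - 50 = 256 - 103 ≡ 19; y = λ·(53 - 19) - 19 ≡ 56. → (19, 56)
6Q: (19, 56) + (50, 38). λ = (38 - 56)/(50 - 19) ≡ 49/31 mod 67. 31⁻¹ ≡ 13 (mod 67), so λ ≡ 34.
  x = λ² - 19 - 50 = 1156 - 69 ≡ 15; y = λ·(19 - 15) - 56 ≡ 13. → (15, 13)
7Q: (15, 13) + (50, 38). λ = (38 - 13)/(50 - 15) ≡ 25/35 mod 67. 35⁻¹ ≡ 23 (mod 67), so λ ≡ 39.
  x = λ² - 15 - 50 = 1521 - 65 ≡ 49; y = λ·(15 - 49) - 13 ≡ 1. → (49, 1)
8Q: (49, 1) + (50, 38). λ = (38 - 1)/(50 - 49) ≡ 37/1 mod 67. 1⁻¹ ≡ 1 (mod 67) since 1·1 = 1 ≡ 1, so λ ≡ 37.
  x = λ² - 49 - 50 = 1369 - 99 ≡ 64; y = λ·(49 - 64) - 1 ≡ 47. → (64, 47)
9Q: (64, 47) + (50, 38). λ = (38 - 47)/(50 - 64) ≡ 58/53 mod 67. 53⁻¹ ≡ 43 (mod 67), so λ ≡ 15.
  x = λ² - 64 - 50 = 225 - 114 ≡ 44; y = λ·(64 - 44) - 47 ≡ 52. → (44, 52)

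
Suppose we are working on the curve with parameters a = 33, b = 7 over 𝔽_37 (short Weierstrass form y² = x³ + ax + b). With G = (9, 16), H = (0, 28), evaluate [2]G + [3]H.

First 2G:
Repeated addition: build up to 2G.
2G: tangent at (9, 16): λ = (3·9² + 33)/(2·16) ≡ 17/32. 32⁻¹ ≡ 22 (mod 37), so λ ≡ 17·22 ≡ 4.
  x = λ² - 9 - 9 = 16 - 18 ≡ 35; y = λ·(9 - 35) - 16 ≡ 28. → (35, 28)
2G = (35, 28).
Next 3H:
Repeated addition: build up to 3H.
2H: tangent at (0, 28): λ = (3·0² + 33)/(2·28) ≡ 33/19. 19⁻¹ ≡ 2 (mod 37), so λ ≡ 33·2 ≡ 29.
  x = λ² - 0 - 0 = 841 - 0 ≡ 27; y = λ·(0 - 27) - 28 ≡ 3. → (27, 3)
3H: (27, 3) + (0, 28). λ = (28 - 3)/(0 - 27) ≡ 25/10 mod 37. 10⁻¹ ≡ 26 (mod 37), so λ ≡ 21.
  x = λ² - 27 - 0 = 441 - 27 ≡ 7; y = λ·(27 - 7) - 3 ≡ 10. → (7, 10)
3H = (7, 10).
Finally 2G + 3H:
(35, 28) + (7, 10). λ = (10 - 28)/(7 - 35) ≡ 19/9 mod 37. 9⁻¹ ≡ 33 (mod 37), so λ ≡ 35.
  x = λ² - 35 - 7 = 1225 - 42 ≡ 36; y = λ·(35 - 36) - 28 ≡ 11. → (36, 11)

(36, 11)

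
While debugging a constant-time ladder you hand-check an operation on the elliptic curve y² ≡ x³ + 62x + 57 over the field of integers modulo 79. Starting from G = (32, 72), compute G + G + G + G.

Repeated addition: build up to 4G.
2G: tangent at (32, 72): λ = (3·32² + 62)/(2·72) ≡ 53/65. 65⁻¹ ≡ 62 (mod 79) since 65·62 = 4030 ≡ 1, so λ ≡ 53·62 ≡ 47.
  x = λ² - 32 - 32 = 2209 - 64 ≡ 12; y = λ·(32 - 12) - 72 ≡ 78. → (12, 78)
3G: (12, 78) + (32, 72). λ = (72 - 78)/(32 - 12) ≡ 73/20 mod 79. 20⁻¹ ≡ 4 (mod 79) since 20·4 = 80 ≡ 1, so λ ≡ 55.
  x = λ² - 12 - 32 = 3025 - 44 ≡ 58; y = λ·(12 - 58) - 78 ≡ 78. → (58, 78)
4G: (58, 78) + (32, 72). λ = (72 - 78)/(32 - 58) ≡ 73/53 mod 79. 53⁻¹ ≡ 3 (mod 79), so λ ≡ 61.
  x = λ² - 58 - 32 = 3721 - 90 ≡ 76; y = λ·(58 - 76) - 78 ≡ 9. → (76, 9)

(76, 9)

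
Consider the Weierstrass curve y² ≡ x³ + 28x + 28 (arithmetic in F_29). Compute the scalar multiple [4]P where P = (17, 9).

(15, 16)

Double-and-add on 4 = (100)₂. Start with P = (17, 9) for the leading 1-bit.
double: tangent at (17, 9): λ = (3·17² + 28)/(2·9) ≡ 25/18. 18⁻¹ ≡ 21 (mod 29), so λ ≡ 25·21 ≡ 3.
  x = λ² - 17 - 17 = 9 - 34 ≡ 4; y = λ·(17 - 4) - 9 ≡ 1. → (4, 1)
double: tangent at (4, 1): λ = (3·4² + 28)/(2·1) ≡ 18/2. 2⁻¹ ≡ 15 (mod 29) since 2·15 = 30 ≡ 1, so λ ≡ 18·15 ≡ 9.
  x = λ² - 4 - 4 = 81 - 8 ≡ 15; y = λ·(4 - 15) - 1 ≡ 16. → (15, 16)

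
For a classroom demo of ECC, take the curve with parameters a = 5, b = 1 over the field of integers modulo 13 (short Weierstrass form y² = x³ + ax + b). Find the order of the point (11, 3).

2P: tangent at (11, 3): λ = (3·11² + 5)/(2·3) ≡ 4/6. 6⁻¹ ≡ 11 (mod 13), so λ ≡ 4·11 ≡ 5.
  x = λ² - 11 - 11 = 25 - 22 ≡ 3; y = λ·(11 - 3) - 3 ≡ 11. → (3, 11)
3P: (3, 11) + (11, 3). λ = (3 - 11)/(11 - 3) ≡ 5/8 mod 13. 8⁻¹ ≡ 5 (mod 13), so λ ≡ 12.
  x = λ² - 3 - 11 = 144 - 14 ≡ 0; y = λ·(3 - 0) - 11 ≡ 12. → (0, 12)
4P: (0, 12) + (11, 3). λ = (3 - 12)/(11 - 0) ≡ 4/11 mod 13. 11⁻¹ ≡ 6 (mod 13) since 11·6 = 66 ≡ 1, so λ ≡ 11.
  x = λ² - 0 - 11 = 121 - 11 ≡ 6; y = λ·(0 - 6) - 12 ≡ 0. → (6, 0)
5P: (6, 0) + (11, 3). λ = (3 - 0)/(11 - 6) ≡ 3/5 mod 13. 5⁻¹ ≡ 8 (mod 13), so λ ≡ 11.
  x = λ² - 6 - 11 = 121 - 17 ≡ 0; y = λ·(6 - 0) - 0 ≡ 1. → (0, 1)
6P: (0, 1) + (11, 3). λ = (3 - 1)/(11 - 0) ≡ 2/11 mod 13. 11⁻¹ ≡ 6 (mod 13) since 11·6 = 66 ≡ 1, so λ ≡ 12.
  x = λ² - 0 - 11 = 144 - 11 ≡ 3; y = λ·(0 - 3) - 1 ≡ 2. → (3, 2)
7P: (3, 2) + (11, 3). λ = (3 - 2)/(11 - 3) ≡ 1/8 mod 13. 8⁻¹ ≡ 5 (mod 13) since 8·5 = 40 ≡ 1, so λ ≡ 5.
  x = λ² - 3 - 11 = 25 - 14 ≡ 11; y = λ·(3 - 11) - 2 ≡ 10. → (11, 10)
8P: (11, 10) + (11, 3): same x and y₁ ≡ -y₂, so the sum is the point at infinity.
8P = the point at infinity, so the order is 8.

8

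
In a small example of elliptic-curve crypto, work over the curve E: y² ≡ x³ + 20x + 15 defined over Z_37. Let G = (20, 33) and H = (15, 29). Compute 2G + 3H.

First 2G:
Repeated addition: build up to 2G.
2G: tangent at (20, 33): λ = (3·20² + 20)/(2·33) ≡ 36/29. 29⁻¹ ≡ 23 (mod 37) since 29·23 = 667 ≡ 1, so λ ≡ 36·23 ≡ 14.
  x = λ² - 20 - 20 = 196 - 40 ≡ 8; y = λ·(20 - 8) - 33 ≡ 24. → (8, 24)
2G = (8, 24).
Next 3H:
Repeated addition: build up to 3H.
2H: tangent at (15, 29): λ = (3·15² + 20)/(2·29) ≡ 29/21. 21⁻¹ ≡ 30 (mod 37), so λ ≡ 29·30 ≡ 19.
  x = λ² - 15 - 15 = 361 - 30 ≡ 35; y = λ·(15 - 35) - 29 ≡ 35. → (35, 35)
3H: (35, 35) + (15, 29). λ = (29 - 35)/(15 - 35) ≡ 31/17 mod 37. 17⁻¹ ≡ 24 (mod 37) since 17·24 = 408 ≡ 1, so λ ≡ 4.
  x = λ² - 35 - 15 = 16 - 50 ≡ 3; y = λ·(35 - 3) - 35 ≡ 19. → (3, 19)
3H = (3, 19).
Finally 2G + 3H:
(8, 24) + (3, 19). λ = (19 - 24)/(3 - 8) ≡ 32/32 mod 37. 32⁻¹ ≡ 22 (mod 37) since 32·22 = 704 ≡ 1, so λ ≡ 1.
  x = λ² - 8 - 3 = 1 - 11 ≡ 27; y = λ·(8 - 27) - 24 ≡ 31. → (27, 31)

(27, 31)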